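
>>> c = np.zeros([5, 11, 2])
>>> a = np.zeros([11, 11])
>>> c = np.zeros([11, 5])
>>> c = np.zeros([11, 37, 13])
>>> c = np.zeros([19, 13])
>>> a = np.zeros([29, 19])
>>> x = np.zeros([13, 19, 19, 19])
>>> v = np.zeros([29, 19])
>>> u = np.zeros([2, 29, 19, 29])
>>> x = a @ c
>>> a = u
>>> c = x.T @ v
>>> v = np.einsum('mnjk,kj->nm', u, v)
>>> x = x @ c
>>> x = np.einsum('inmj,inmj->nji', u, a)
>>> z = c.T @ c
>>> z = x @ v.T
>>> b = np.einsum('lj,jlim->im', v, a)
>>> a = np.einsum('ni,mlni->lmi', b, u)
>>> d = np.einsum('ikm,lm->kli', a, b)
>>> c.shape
(13, 19)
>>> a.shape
(29, 2, 29)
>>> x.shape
(29, 29, 2)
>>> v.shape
(29, 2)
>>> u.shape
(2, 29, 19, 29)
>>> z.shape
(29, 29, 29)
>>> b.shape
(19, 29)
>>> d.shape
(2, 19, 29)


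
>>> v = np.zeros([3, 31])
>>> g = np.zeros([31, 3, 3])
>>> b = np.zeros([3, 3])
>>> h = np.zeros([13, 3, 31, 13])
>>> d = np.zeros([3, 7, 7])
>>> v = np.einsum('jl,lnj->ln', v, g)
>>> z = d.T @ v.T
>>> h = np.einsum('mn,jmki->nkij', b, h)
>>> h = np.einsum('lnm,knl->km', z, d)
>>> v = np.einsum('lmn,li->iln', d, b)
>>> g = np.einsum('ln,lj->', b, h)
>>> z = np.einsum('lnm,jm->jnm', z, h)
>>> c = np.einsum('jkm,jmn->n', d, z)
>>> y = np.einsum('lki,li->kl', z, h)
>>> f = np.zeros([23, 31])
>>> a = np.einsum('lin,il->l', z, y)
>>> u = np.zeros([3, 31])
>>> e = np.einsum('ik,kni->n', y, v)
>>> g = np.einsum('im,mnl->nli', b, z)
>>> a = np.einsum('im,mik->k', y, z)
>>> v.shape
(3, 3, 7)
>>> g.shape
(7, 31, 3)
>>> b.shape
(3, 3)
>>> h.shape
(3, 31)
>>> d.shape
(3, 7, 7)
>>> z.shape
(3, 7, 31)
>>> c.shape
(31,)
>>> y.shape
(7, 3)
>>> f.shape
(23, 31)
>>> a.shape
(31,)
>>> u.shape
(3, 31)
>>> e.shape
(3,)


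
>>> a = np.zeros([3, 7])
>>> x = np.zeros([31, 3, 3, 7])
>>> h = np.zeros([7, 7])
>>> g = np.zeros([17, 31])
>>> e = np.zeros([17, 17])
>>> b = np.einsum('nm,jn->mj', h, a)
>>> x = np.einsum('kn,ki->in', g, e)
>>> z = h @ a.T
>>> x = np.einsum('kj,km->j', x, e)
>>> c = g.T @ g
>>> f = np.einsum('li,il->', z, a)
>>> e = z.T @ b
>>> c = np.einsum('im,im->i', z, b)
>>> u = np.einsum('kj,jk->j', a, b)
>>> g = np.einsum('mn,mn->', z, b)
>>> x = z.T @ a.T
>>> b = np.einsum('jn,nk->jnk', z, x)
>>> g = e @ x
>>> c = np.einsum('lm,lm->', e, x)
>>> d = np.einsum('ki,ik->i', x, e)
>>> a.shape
(3, 7)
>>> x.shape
(3, 3)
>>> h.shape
(7, 7)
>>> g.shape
(3, 3)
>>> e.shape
(3, 3)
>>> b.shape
(7, 3, 3)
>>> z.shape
(7, 3)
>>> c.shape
()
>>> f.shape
()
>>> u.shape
(7,)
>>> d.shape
(3,)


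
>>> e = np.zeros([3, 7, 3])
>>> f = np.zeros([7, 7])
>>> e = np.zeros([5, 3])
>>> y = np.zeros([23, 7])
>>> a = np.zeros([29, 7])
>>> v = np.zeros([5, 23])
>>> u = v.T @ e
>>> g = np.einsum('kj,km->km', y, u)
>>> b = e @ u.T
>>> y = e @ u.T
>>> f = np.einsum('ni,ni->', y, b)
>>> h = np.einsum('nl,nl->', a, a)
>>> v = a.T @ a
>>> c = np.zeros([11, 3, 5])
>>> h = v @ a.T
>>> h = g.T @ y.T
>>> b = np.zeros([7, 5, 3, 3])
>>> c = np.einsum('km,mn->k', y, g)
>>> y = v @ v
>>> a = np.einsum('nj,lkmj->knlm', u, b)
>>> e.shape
(5, 3)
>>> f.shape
()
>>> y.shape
(7, 7)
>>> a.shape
(5, 23, 7, 3)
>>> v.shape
(7, 7)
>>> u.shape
(23, 3)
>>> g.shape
(23, 3)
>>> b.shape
(7, 5, 3, 3)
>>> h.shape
(3, 5)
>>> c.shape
(5,)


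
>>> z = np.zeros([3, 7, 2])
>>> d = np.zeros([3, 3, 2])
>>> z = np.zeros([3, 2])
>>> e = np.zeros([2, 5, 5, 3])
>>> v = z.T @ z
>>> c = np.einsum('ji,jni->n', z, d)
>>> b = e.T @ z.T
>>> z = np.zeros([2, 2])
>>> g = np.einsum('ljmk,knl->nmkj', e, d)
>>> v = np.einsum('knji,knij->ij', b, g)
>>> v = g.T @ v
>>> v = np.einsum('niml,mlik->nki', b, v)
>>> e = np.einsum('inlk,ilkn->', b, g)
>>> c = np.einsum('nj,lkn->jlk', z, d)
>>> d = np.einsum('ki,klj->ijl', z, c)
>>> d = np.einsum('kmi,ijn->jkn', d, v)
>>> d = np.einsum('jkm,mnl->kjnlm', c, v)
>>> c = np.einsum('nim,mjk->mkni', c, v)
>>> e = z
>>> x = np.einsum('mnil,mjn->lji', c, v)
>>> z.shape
(2, 2)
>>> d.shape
(3, 2, 5, 5, 3)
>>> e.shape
(2, 2)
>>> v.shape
(3, 5, 5)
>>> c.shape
(3, 5, 2, 3)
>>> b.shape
(3, 5, 5, 3)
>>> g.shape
(3, 5, 3, 5)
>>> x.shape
(3, 5, 2)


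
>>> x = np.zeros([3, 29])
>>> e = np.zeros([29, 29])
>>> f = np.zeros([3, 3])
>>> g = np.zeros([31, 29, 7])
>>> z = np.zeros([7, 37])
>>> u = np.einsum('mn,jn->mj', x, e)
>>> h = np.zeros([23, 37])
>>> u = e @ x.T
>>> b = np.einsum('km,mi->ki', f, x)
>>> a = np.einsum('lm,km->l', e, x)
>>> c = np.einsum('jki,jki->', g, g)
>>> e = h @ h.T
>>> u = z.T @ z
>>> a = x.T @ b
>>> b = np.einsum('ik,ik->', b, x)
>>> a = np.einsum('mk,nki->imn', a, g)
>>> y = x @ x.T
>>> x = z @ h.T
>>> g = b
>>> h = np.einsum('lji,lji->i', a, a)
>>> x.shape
(7, 23)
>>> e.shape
(23, 23)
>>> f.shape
(3, 3)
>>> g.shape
()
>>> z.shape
(7, 37)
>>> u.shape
(37, 37)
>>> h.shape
(31,)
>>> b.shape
()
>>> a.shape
(7, 29, 31)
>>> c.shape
()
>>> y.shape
(3, 3)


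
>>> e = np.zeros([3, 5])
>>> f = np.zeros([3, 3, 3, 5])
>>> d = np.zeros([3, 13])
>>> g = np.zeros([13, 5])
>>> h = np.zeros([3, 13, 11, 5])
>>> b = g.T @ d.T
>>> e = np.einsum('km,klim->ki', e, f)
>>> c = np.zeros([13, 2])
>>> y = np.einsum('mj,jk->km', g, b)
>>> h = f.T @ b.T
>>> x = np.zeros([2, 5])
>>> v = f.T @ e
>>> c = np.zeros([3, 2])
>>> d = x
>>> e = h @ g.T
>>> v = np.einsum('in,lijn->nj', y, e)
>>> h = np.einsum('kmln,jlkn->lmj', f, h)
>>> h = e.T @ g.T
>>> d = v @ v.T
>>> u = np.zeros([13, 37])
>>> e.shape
(5, 3, 3, 13)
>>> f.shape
(3, 3, 3, 5)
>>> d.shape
(13, 13)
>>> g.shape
(13, 5)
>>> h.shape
(13, 3, 3, 13)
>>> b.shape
(5, 3)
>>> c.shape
(3, 2)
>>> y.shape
(3, 13)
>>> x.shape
(2, 5)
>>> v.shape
(13, 3)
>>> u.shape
(13, 37)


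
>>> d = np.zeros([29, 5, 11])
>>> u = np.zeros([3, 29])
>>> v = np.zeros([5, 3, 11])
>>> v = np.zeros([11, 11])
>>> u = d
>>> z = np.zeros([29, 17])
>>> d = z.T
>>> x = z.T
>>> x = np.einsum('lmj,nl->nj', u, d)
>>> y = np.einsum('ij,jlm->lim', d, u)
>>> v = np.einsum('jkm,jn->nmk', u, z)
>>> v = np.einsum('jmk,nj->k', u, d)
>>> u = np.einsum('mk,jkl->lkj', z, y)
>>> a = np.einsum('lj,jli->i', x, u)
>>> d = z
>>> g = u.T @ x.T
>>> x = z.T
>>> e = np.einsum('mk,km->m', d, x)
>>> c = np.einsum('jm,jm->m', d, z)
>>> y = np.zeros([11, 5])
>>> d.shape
(29, 17)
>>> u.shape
(11, 17, 5)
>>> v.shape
(11,)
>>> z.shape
(29, 17)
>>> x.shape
(17, 29)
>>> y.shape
(11, 5)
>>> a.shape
(5,)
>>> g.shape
(5, 17, 17)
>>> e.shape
(29,)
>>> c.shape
(17,)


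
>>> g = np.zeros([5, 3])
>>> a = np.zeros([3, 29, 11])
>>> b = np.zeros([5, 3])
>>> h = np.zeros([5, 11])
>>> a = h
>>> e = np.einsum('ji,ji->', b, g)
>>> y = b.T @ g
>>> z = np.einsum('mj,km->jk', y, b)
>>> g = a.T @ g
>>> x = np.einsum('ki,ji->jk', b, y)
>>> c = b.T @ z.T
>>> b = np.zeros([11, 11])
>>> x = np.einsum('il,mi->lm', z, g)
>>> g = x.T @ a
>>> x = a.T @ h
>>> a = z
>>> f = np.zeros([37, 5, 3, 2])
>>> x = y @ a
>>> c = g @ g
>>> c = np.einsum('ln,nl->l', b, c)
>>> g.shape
(11, 11)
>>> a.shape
(3, 5)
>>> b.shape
(11, 11)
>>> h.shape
(5, 11)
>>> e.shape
()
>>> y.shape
(3, 3)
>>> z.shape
(3, 5)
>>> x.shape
(3, 5)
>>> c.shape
(11,)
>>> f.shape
(37, 5, 3, 2)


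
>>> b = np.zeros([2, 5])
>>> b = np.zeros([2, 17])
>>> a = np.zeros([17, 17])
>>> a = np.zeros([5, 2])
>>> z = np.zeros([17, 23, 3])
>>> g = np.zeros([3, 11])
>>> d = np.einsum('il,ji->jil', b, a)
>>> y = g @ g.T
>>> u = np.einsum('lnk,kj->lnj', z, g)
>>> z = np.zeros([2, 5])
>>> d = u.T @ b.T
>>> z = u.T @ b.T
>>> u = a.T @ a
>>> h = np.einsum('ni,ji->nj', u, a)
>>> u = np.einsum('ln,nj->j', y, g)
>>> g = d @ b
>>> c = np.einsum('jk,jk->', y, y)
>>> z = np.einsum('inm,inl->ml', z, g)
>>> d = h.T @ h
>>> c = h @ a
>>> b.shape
(2, 17)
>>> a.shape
(5, 2)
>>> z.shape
(2, 17)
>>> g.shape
(11, 23, 17)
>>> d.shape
(5, 5)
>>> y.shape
(3, 3)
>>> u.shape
(11,)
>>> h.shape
(2, 5)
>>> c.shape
(2, 2)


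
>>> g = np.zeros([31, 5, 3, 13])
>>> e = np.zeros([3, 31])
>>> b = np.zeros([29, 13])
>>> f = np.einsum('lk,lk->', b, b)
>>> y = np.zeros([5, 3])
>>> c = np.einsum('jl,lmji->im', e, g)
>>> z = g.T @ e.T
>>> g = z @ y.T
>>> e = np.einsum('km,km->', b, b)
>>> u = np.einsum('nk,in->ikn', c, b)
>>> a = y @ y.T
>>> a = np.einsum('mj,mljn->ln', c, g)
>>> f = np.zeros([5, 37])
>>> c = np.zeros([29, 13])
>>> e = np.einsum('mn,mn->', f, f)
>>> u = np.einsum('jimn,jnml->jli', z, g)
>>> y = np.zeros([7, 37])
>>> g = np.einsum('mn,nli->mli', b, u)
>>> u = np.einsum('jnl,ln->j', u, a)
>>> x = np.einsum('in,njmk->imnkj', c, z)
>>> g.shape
(29, 5, 3)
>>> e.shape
()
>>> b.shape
(29, 13)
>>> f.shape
(5, 37)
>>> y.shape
(7, 37)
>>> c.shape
(29, 13)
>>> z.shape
(13, 3, 5, 3)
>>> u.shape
(13,)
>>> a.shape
(3, 5)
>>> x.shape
(29, 5, 13, 3, 3)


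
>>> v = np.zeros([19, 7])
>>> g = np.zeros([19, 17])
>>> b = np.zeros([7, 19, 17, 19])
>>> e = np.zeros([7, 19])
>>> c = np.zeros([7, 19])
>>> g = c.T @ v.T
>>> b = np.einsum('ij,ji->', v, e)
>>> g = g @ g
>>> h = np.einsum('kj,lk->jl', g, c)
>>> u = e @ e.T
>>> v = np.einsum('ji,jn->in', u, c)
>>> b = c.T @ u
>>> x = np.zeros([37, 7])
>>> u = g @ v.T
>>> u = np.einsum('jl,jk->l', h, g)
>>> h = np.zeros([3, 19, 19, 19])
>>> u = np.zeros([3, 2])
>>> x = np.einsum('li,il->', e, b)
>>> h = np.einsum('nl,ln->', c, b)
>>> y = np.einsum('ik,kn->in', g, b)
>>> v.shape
(7, 19)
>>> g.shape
(19, 19)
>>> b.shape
(19, 7)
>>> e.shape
(7, 19)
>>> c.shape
(7, 19)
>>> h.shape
()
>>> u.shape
(3, 2)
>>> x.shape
()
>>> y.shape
(19, 7)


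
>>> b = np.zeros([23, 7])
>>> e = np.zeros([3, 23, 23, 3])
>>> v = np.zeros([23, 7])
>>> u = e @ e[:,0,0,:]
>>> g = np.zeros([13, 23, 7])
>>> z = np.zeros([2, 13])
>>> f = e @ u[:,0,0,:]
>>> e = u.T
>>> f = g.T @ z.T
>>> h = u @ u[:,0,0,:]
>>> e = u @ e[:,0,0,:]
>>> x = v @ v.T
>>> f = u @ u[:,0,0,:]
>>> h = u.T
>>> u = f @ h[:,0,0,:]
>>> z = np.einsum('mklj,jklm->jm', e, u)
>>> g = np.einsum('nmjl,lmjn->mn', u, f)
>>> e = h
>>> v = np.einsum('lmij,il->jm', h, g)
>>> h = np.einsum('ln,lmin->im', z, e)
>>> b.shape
(23, 7)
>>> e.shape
(3, 23, 23, 3)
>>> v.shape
(3, 23)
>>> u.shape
(3, 23, 23, 3)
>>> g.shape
(23, 3)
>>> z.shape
(3, 3)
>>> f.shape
(3, 23, 23, 3)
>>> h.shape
(23, 23)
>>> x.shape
(23, 23)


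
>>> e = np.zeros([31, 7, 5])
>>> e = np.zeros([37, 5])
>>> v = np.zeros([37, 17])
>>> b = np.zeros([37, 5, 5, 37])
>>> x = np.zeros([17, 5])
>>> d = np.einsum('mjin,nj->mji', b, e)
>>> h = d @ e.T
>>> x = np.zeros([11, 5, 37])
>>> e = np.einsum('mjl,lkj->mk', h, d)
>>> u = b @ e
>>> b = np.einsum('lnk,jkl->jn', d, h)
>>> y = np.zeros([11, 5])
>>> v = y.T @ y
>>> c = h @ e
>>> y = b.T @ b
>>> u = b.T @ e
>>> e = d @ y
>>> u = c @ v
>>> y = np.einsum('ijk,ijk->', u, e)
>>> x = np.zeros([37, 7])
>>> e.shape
(37, 5, 5)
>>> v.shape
(5, 5)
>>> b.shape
(37, 5)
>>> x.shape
(37, 7)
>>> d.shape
(37, 5, 5)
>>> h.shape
(37, 5, 37)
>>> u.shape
(37, 5, 5)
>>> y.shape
()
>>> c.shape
(37, 5, 5)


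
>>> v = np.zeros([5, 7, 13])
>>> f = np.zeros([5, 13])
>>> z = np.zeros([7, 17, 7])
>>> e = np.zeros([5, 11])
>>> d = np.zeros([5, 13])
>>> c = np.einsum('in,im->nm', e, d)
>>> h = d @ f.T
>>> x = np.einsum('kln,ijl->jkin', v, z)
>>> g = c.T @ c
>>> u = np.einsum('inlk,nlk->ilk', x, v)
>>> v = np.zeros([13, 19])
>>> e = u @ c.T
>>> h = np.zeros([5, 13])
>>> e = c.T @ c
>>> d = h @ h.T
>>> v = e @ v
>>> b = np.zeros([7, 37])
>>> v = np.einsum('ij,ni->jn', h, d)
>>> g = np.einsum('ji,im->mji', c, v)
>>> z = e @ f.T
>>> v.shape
(13, 5)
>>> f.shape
(5, 13)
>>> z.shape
(13, 5)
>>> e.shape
(13, 13)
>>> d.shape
(5, 5)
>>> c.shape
(11, 13)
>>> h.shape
(5, 13)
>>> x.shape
(17, 5, 7, 13)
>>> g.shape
(5, 11, 13)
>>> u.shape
(17, 7, 13)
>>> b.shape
(7, 37)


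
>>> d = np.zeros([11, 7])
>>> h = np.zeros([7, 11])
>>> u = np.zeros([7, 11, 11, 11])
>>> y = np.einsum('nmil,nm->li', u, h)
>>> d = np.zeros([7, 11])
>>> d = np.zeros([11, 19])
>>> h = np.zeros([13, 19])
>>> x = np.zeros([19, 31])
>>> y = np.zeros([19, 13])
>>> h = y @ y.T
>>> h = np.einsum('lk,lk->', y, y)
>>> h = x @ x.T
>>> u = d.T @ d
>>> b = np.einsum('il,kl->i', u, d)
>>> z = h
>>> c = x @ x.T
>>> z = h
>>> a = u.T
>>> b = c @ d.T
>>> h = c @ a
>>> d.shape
(11, 19)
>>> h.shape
(19, 19)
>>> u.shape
(19, 19)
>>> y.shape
(19, 13)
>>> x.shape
(19, 31)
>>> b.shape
(19, 11)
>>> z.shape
(19, 19)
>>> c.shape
(19, 19)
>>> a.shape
(19, 19)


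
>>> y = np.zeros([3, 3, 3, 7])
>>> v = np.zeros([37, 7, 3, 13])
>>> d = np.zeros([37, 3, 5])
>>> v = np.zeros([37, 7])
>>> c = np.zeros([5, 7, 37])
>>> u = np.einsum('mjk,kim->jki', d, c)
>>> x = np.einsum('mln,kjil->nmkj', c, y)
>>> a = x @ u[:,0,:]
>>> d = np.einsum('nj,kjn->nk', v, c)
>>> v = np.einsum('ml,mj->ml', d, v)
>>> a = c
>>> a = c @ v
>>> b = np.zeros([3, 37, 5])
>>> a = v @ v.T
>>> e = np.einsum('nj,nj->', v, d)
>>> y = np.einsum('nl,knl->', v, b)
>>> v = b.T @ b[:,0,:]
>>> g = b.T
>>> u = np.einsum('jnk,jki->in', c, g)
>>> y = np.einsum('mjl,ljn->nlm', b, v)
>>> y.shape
(5, 5, 3)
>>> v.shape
(5, 37, 5)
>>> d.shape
(37, 5)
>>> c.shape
(5, 7, 37)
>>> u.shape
(3, 7)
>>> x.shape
(37, 5, 3, 3)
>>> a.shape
(37, 37)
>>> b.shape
(3, 37, 5)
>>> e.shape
()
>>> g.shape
(5, 37, 3)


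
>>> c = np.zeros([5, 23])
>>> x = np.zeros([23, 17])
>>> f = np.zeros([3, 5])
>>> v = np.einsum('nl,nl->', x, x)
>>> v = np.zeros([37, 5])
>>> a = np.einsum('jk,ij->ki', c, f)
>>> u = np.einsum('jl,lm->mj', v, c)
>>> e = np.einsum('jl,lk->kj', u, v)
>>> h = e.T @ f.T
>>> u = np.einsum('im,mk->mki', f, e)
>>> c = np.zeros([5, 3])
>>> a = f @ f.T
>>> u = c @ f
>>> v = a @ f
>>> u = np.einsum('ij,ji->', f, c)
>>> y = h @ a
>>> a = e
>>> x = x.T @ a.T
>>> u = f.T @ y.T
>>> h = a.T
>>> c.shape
(5, 3)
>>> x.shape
(17, 5)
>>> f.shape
(3, 5)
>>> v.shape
(3, 5)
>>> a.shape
(5, 23)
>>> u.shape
(5, 23)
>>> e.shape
(5, 23)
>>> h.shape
(23, 5)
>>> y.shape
(23, 3)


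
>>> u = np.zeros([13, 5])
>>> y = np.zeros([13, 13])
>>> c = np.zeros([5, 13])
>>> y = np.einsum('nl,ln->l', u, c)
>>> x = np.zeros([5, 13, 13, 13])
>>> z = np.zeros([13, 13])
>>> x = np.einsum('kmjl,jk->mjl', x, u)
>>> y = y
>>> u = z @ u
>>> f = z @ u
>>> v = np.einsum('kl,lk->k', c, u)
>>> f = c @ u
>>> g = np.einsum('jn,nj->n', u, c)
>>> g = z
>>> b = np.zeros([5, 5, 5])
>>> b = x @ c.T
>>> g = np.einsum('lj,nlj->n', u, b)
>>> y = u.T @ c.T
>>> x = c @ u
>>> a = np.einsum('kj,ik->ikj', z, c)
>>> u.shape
(13, 5)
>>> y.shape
(5, 5)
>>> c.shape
(5, 13)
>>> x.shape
(5, 5)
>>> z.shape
(13, 13)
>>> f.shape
(5, 5)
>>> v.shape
(5,)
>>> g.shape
(13,)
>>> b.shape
(13, 13, 5)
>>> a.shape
(5, 13, 13)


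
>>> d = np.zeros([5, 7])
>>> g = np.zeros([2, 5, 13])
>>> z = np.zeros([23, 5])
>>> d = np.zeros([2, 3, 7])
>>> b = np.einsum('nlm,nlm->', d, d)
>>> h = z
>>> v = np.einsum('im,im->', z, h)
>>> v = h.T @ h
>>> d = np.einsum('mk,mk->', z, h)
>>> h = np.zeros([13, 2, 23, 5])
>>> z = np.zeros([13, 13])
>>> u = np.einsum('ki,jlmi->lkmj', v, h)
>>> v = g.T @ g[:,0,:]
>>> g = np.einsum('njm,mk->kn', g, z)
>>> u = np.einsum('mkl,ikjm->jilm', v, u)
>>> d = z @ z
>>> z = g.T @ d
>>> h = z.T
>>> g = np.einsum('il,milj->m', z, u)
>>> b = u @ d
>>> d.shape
(13, 13)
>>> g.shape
(23,)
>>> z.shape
(2, 13)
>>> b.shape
(23, 2, 13, 13)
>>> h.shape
(13, 2)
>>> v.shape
(13, 5, 13)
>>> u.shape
(23, 2, 13, 13)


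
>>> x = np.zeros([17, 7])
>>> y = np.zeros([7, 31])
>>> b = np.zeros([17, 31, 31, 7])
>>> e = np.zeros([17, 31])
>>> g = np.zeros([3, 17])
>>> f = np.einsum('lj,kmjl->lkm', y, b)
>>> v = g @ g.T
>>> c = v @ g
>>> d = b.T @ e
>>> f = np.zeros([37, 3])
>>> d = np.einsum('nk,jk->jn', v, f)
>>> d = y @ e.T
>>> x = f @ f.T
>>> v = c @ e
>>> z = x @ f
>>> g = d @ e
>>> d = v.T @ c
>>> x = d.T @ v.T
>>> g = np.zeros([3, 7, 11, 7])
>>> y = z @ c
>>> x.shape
(17, 3)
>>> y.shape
(37, 17)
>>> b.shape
(17, 31, 31, 7)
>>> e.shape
(17, 31)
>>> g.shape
(3, 7, 11, 7)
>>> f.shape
(37, 3)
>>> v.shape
(3, 31)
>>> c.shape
(3, 17)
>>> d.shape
(31, 17)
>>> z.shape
(37, 3)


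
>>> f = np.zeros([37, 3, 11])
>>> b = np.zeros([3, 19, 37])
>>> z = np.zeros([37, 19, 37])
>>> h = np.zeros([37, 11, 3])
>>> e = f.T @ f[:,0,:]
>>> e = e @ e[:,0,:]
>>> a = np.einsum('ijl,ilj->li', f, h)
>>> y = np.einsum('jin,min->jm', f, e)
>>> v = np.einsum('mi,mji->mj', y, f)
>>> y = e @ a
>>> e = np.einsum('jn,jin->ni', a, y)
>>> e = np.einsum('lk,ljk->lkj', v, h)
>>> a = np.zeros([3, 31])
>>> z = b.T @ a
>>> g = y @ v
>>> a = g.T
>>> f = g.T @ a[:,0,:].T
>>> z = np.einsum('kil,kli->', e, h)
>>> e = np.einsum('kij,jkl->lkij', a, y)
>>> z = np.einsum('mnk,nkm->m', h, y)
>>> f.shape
(3, 3, 3)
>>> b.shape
(3, 19, 37)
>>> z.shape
(37,)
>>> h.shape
(37, 11, 3)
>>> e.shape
(37, 3, 3, 11)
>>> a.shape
(3, 3, 11)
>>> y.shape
(11, 3, 37)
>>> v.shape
(37, 3)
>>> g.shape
(11, 3, 3)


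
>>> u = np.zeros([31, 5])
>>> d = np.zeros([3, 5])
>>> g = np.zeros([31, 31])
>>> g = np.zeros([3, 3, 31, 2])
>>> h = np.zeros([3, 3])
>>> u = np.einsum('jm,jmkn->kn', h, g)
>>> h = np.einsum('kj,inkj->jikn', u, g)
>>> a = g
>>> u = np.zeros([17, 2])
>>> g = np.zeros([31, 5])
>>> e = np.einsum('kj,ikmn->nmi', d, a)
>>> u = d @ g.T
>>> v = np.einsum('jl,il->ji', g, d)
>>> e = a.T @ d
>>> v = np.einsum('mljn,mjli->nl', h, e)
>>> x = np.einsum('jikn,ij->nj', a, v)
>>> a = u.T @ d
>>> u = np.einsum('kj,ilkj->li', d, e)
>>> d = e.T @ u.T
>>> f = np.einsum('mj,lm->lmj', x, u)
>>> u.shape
(31, 2)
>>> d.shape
(5, 3, 31, 31)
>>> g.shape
(31, 5)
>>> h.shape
(2, 3, 31, 3)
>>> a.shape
(31, 5)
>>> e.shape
(2, 31, 3, 5)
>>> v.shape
(3, 3)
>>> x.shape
(2, 3)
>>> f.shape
(31, 2, 3)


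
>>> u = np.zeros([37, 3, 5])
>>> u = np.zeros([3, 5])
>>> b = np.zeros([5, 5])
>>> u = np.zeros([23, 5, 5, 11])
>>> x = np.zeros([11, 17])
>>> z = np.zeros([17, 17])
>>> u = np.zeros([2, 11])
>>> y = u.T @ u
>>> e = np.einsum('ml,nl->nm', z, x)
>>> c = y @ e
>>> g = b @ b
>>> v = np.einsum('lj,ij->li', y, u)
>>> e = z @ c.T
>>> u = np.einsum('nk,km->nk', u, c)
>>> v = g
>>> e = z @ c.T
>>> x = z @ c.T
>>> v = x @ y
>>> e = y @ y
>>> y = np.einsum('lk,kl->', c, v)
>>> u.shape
(2, 11)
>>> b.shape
(5, 5)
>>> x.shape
(17, 11)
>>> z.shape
(17, 17)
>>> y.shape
()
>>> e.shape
(11, 11)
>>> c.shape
(11, 17)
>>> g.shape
(5, 5)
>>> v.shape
(17, 11)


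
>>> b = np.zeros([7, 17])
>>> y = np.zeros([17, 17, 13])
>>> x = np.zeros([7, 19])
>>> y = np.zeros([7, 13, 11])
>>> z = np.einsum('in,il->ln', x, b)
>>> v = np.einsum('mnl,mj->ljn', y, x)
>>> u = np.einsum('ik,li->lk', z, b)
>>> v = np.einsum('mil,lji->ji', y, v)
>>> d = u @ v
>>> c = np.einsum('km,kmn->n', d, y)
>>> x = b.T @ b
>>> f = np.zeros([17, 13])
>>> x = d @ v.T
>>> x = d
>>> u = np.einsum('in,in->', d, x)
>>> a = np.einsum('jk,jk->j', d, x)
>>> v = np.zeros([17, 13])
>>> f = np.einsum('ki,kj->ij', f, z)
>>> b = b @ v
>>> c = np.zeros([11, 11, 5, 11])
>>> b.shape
(7, 13)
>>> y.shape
(7, 13, 11)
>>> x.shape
(7, 13)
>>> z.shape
(17, 19)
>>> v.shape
(17, 13)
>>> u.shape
()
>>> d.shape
(7, 13)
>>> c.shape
(11, 11, 5, 11)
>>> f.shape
(13, 19)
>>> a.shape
(7,)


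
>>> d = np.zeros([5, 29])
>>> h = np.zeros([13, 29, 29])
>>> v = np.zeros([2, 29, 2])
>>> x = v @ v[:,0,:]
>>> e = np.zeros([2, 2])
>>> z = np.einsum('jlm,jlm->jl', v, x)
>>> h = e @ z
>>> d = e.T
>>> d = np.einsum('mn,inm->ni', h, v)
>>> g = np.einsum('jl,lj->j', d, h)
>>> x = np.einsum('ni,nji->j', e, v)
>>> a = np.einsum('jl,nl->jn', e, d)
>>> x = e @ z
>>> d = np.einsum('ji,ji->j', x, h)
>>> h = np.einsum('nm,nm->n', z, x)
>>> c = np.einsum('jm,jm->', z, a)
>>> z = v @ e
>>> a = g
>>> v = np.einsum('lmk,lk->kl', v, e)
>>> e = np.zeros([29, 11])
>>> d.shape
(2,)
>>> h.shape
(2,)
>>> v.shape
(2, 2)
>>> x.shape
(2, 29)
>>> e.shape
(29, 11)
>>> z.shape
(2, 29, 2)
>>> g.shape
(29,)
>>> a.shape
(29,)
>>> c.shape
()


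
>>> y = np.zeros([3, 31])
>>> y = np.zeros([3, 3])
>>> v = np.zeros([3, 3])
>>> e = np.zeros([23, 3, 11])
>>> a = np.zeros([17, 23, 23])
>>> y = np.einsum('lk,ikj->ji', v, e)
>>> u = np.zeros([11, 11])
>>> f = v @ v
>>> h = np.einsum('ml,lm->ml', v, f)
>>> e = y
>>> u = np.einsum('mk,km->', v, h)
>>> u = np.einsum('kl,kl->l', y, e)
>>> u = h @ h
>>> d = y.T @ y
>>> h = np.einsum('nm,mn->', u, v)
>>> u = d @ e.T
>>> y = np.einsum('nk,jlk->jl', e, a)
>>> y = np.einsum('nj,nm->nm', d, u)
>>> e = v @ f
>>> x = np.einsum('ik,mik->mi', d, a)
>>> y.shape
(23, 11)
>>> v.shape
(3, 3)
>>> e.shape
(3, 3)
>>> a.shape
(17, 23, 23)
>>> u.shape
(23, 11)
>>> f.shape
(3, 3)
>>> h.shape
()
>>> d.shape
(23, 23)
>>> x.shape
(17, 23)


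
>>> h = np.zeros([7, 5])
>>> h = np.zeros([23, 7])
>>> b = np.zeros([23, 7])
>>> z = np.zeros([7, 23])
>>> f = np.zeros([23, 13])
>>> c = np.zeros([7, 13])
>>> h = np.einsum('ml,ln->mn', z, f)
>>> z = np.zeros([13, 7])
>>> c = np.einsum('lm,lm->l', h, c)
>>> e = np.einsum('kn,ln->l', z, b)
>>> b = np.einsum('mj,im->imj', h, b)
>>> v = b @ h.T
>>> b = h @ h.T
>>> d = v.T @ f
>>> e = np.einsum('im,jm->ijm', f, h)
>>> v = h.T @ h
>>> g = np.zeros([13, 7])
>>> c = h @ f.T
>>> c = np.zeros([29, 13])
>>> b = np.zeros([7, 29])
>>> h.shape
(7, 13)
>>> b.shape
(7, 29)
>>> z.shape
(13, 7)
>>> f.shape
(23, 13)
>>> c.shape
(29, 13)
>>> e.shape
(23, 7, 13)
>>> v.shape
(13, 13)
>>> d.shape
(7, 7, 13)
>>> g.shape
(13, 7)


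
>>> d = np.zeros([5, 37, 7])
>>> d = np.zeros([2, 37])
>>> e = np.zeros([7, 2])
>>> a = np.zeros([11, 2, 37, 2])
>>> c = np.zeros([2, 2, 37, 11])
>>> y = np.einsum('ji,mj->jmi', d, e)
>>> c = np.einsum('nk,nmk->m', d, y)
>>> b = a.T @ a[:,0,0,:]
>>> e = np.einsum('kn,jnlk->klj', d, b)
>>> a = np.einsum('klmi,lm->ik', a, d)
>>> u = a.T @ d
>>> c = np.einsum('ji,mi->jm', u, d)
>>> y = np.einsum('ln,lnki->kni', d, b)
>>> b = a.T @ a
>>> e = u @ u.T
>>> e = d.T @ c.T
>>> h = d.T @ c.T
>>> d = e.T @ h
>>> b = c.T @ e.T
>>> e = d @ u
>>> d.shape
(11, 11)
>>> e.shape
(11, 37)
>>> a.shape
(2, 11)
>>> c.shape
(11, 2)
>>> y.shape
(2, 37, 2)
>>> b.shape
(2, 37)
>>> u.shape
(11, 37)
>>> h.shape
(37, 11)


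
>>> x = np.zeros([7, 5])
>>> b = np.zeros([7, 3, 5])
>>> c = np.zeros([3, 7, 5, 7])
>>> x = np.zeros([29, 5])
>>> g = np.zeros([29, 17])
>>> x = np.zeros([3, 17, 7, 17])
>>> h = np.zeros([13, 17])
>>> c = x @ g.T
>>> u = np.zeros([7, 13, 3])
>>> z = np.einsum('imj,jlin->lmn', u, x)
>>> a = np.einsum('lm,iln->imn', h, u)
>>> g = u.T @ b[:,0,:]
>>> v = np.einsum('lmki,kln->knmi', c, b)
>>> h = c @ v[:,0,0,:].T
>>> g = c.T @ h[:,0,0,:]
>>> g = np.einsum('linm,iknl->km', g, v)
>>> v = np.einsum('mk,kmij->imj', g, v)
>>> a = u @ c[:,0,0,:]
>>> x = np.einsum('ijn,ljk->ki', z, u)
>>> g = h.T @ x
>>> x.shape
(3, 17)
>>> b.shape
(7, 3, 5)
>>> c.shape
(3, 17, 7, 29)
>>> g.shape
(7, 7, 17, 17)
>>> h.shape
(3, 17, 7, 7)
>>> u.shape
(7, 13, 3)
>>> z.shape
(17, 13, 17)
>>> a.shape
(7, 13, 29)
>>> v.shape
(17, 5, 29)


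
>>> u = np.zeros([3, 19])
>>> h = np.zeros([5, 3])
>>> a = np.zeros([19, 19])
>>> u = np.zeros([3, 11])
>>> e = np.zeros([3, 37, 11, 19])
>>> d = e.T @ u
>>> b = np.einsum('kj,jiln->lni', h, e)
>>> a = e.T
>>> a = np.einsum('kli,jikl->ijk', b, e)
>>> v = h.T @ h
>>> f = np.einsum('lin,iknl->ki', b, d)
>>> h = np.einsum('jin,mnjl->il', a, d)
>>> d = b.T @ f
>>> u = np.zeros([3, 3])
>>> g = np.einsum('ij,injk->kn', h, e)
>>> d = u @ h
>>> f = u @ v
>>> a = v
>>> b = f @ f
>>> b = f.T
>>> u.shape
(3, 3)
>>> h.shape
(3, 11)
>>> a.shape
(3, 3)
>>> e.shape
(3, 37, 11, 19)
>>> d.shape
(3, 11)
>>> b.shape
(3, 3)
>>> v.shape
(3, 3)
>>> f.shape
(3, 3)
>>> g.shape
(19, 37)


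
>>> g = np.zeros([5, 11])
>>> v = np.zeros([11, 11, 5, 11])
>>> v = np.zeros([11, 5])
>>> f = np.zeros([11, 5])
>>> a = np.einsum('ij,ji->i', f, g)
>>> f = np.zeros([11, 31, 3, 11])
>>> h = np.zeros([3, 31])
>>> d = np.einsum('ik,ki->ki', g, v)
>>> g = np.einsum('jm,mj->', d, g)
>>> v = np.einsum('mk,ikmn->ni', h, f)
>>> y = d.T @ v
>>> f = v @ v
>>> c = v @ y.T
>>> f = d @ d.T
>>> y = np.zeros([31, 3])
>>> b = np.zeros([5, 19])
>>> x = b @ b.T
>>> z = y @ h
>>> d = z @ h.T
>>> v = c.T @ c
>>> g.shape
()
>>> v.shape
(5, 5)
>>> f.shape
(11, 11)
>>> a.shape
(11,)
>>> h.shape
(3, 31)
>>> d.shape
(31, 3)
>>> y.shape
(31, 3)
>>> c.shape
(11, 5)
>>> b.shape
(5, 19)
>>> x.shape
(5, 5)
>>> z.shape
(31, 31)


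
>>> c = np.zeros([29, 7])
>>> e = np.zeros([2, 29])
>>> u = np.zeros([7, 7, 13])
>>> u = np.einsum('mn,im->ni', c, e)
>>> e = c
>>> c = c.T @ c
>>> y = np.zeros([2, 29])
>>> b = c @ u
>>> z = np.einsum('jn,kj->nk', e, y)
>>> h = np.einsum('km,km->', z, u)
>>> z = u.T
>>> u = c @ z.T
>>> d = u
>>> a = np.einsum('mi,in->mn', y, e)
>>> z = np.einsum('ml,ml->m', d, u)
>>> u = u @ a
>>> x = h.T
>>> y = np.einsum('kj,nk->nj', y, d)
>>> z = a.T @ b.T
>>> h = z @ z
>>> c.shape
(7, 7)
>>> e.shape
(29, 7)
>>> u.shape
(7, 7)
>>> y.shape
(7, 29)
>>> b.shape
(7, 2)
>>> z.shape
(7, 7)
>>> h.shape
(7, 7)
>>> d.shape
(7, 2)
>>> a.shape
(2, 7)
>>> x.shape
()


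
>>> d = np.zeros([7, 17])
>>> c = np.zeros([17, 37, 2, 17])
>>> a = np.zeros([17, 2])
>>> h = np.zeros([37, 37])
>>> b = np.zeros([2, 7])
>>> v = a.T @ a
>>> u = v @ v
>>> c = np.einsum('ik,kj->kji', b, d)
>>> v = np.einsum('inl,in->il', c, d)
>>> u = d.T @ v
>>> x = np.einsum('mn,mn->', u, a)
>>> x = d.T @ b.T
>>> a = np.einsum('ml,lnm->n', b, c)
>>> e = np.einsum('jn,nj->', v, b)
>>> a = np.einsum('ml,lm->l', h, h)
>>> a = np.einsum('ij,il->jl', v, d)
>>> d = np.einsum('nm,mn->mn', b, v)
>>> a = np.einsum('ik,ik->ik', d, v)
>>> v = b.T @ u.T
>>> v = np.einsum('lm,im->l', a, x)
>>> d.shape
(7, 2)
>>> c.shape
(7, 17, 2)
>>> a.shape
(7, 2)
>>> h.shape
(37, 37)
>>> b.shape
(2, 7)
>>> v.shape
(7,)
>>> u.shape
(17, 2)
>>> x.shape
(17, 2)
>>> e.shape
()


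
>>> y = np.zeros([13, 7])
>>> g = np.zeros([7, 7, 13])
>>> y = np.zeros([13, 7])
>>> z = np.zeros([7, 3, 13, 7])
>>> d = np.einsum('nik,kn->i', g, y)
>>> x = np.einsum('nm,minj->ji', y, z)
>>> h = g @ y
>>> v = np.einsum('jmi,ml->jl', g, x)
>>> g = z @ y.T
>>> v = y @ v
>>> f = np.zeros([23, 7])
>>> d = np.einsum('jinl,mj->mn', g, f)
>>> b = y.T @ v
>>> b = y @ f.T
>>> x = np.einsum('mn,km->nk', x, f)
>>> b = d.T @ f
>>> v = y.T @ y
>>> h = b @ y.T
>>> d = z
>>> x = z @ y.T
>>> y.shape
(13, 7)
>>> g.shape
(7, 3, 13, 13)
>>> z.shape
(7, 3, 13, 7)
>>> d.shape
(7, 3, 13, 7)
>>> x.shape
(7, 3, 13, 13)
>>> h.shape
(13, 13)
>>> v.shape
(7, 7)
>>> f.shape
(23, 7)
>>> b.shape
(13, 7)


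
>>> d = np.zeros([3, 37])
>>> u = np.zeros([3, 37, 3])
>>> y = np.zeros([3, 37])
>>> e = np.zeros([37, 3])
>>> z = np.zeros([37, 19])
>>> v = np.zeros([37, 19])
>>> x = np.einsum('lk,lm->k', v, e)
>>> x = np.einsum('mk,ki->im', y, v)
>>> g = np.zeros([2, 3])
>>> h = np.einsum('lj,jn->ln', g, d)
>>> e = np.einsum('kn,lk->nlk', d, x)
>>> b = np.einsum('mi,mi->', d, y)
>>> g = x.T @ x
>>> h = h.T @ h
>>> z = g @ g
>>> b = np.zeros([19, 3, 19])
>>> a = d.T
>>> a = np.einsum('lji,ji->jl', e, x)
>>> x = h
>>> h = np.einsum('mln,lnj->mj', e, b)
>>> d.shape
(3, 37)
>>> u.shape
(3, 37, 3)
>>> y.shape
(3, 37)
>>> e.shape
(37, 19, 3)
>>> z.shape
(3, 3)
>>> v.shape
(37, 19)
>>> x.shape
(37, 37)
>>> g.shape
(3, 3)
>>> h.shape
(37, 19)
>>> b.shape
(19, 3, 19)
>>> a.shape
(19, 37)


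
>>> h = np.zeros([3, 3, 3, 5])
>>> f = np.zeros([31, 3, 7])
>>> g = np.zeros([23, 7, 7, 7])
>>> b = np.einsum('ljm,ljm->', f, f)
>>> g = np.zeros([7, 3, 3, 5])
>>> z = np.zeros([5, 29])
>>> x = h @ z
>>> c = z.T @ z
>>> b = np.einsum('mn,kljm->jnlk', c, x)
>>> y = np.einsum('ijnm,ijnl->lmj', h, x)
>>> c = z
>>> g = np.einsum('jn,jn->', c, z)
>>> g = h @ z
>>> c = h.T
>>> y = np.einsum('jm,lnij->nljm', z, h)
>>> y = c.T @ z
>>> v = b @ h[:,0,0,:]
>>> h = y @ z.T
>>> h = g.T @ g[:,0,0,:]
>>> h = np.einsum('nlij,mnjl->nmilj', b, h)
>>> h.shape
(3, 29, 3, 29, 3)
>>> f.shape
(31, 3, 7)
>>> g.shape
(3, 3, 3, 29)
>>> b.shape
(3, 29, 3, 3)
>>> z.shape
(5, 29)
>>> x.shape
(3, 3, 3, 29)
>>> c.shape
(5, 3, 3, 3)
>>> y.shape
(3, 3, 3, 29)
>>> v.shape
(3, 29, 3, 5)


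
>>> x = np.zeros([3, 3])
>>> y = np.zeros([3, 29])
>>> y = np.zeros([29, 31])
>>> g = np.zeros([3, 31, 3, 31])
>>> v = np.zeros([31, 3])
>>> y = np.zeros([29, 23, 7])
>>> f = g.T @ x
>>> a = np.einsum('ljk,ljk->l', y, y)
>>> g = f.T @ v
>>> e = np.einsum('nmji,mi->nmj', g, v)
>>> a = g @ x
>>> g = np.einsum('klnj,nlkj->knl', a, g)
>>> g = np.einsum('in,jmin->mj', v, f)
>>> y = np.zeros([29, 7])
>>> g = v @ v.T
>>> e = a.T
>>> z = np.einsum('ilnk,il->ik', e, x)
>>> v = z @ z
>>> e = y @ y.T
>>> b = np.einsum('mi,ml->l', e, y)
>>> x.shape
(3, 3)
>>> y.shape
(29, 7)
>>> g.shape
(31, 31)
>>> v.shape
(3, 3)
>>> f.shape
(31, 3, 31, 3)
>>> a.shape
(3, 31, 3, 3)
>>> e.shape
(29, 29)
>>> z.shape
(3, 3)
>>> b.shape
(7,)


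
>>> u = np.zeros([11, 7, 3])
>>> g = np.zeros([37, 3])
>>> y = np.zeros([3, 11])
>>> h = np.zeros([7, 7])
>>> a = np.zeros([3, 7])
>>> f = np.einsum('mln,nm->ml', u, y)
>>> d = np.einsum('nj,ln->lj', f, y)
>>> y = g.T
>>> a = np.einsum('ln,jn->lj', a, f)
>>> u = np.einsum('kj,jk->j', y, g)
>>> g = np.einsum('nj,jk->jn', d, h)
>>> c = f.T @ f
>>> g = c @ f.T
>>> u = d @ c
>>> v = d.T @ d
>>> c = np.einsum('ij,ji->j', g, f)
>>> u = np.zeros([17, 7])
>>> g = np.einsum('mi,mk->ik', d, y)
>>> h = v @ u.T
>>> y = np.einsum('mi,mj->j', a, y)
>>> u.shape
(17, 7)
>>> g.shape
(7, 37)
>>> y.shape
(37,)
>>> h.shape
(7, 17)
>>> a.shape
(3, 11)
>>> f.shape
(11, 7)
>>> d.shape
(3, 7)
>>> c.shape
(11,)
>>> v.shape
(7, 7)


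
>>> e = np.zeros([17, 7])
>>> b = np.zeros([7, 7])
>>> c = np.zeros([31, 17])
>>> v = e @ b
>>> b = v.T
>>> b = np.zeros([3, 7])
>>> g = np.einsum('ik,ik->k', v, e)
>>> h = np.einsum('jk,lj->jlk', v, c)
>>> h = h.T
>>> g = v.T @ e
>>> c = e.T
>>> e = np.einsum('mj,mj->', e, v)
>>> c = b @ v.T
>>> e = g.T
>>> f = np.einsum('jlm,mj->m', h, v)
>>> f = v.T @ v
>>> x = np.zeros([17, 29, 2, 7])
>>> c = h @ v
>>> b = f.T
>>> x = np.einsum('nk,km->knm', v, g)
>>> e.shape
(7, 7)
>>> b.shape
(7, 7)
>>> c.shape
(7, 31, 7)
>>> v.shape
(17, 7)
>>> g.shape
(7, 7)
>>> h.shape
(7, 31, 17)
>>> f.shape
(7, 7)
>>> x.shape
(7, 17, 7)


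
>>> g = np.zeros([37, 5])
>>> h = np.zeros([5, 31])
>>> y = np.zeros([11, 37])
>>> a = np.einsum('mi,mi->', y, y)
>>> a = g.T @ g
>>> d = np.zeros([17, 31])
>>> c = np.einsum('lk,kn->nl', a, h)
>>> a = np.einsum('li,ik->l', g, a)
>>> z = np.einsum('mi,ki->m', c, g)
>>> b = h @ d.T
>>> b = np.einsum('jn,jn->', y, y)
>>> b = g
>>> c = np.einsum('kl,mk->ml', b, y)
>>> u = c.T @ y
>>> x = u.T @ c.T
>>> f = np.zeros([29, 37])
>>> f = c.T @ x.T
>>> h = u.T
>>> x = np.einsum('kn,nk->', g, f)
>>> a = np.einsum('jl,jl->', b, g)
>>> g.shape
(37, 5)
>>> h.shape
(37, 5)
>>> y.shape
(11, 37)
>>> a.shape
()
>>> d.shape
(17, 31)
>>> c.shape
(11, 5)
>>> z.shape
(31,)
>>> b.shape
(37, 5)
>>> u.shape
(5, 37)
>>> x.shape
()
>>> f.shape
(5, 37)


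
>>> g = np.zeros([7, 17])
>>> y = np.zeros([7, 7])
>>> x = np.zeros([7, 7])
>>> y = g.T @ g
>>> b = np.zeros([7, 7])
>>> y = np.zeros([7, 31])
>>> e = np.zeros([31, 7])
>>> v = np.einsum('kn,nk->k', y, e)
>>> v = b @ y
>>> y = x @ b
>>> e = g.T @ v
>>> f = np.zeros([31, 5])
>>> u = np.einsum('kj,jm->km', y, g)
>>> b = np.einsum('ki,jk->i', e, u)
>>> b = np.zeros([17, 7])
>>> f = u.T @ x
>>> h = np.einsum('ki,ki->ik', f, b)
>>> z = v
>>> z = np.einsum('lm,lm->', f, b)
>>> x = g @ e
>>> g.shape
(7, 17)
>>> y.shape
(7, 7)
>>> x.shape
(7, 31)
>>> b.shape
(17, 7)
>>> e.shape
(17, 31)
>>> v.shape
(7, 31)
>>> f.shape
(17, 7)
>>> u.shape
(7, 17)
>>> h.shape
(7, 17)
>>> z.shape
()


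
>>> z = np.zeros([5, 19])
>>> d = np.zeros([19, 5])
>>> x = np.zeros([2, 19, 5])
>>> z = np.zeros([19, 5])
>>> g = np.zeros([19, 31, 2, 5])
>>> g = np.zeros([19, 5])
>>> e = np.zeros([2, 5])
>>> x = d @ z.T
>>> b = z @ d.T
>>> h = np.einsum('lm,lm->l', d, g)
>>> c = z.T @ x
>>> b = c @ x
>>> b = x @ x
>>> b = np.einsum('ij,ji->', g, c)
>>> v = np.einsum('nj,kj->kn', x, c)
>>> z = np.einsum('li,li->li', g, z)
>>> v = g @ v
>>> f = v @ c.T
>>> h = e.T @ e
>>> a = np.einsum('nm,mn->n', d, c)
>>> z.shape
(19, 5)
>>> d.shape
(19, 5)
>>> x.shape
(19, 19)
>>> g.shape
(19, 5)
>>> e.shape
(2, 5)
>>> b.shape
()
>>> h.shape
(5, 5)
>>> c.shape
(5, 19)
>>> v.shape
(19, 19)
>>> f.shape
(19, 5)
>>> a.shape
(19,)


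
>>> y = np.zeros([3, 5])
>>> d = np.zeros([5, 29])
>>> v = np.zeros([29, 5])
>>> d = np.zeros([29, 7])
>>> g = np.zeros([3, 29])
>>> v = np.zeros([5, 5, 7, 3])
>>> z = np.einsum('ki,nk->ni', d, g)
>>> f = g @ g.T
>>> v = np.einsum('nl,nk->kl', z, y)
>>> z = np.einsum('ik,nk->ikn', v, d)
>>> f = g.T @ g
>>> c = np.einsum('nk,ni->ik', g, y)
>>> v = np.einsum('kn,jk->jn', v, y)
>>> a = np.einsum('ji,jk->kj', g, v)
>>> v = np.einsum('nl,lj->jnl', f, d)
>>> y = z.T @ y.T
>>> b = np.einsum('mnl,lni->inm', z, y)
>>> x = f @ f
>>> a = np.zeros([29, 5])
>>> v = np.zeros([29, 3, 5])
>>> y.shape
(29, 7, 3)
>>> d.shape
(29, 7)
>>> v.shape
(29, 3, 5)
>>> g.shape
(3, 29)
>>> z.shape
(5, 7, 29)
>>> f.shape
(29, 29)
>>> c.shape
(5, 29)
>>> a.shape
(29, 5)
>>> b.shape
(3, 7, 5)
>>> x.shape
(29, 29)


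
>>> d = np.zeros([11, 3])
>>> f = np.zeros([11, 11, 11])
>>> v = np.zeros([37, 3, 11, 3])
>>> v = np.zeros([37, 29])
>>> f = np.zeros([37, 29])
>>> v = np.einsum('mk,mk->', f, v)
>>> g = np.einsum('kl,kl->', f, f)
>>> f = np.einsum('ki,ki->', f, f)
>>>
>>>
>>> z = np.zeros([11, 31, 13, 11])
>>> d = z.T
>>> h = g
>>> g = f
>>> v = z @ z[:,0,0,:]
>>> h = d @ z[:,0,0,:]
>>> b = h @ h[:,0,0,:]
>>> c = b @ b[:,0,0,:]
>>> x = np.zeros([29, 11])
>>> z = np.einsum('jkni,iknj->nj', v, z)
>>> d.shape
(11, 13, 31, 11)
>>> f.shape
()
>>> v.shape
(11, 31, 13, 11)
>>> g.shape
()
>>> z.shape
(13, 11)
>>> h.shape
(11, 13, 31, 11)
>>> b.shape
(11, 13, 31, 11)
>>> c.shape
(11, 13, 31, 11)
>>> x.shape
(29, 11)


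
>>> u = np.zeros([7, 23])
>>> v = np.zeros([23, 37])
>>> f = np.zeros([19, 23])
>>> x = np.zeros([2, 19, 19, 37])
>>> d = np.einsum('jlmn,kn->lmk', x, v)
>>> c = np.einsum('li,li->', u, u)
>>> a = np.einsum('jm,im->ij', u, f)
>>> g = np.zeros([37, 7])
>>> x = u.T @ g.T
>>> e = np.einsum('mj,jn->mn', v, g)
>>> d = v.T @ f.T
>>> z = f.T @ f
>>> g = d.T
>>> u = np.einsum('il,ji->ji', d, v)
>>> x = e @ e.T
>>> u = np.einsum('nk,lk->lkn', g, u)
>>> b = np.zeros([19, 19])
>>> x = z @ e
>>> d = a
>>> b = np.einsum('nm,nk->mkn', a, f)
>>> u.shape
(23, 37, 19)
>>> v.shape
(23, 37)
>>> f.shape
(19, 23)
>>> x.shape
(23, 7)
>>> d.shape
(19, 7)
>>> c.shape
()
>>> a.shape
(19, 7)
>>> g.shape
(19, 37)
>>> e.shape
(23, 7)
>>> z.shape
(23, 23)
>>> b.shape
(7, 23, 19)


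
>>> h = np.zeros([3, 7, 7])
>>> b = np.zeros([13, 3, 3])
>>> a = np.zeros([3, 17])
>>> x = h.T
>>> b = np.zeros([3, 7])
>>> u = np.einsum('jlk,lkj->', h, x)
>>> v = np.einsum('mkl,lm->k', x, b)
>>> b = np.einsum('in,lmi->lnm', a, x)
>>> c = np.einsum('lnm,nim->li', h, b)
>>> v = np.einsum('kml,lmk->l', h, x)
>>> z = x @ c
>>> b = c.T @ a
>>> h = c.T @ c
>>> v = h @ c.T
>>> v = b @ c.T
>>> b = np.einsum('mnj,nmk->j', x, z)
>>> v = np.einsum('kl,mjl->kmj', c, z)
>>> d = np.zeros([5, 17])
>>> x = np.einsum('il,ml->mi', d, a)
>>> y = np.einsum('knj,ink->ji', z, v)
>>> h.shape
(17, 17)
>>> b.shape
(3,)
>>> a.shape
(3, 17)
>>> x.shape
(3, 5)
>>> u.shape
()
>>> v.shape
(3, 7, 7)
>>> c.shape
(3, 17)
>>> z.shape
(7, 7, 17)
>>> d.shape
(5, 17)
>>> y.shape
(17, 3)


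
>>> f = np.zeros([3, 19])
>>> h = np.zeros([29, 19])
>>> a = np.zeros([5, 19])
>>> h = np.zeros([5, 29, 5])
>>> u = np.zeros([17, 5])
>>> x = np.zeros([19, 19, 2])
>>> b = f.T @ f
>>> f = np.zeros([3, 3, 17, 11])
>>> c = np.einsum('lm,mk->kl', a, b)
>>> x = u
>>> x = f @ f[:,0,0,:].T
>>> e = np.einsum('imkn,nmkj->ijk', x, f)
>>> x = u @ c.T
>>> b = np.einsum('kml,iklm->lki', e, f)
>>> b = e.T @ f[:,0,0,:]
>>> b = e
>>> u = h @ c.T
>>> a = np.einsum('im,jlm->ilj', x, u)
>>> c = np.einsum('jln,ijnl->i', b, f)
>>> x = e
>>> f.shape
(3, 3, 17, 11)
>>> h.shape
(5, 29, 5)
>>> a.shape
(17, 29, 5)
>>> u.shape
(5, 29, 19)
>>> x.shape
(3, 11, 17)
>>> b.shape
(3, 11, 17)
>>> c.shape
(3,)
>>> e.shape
(3, 11, 17)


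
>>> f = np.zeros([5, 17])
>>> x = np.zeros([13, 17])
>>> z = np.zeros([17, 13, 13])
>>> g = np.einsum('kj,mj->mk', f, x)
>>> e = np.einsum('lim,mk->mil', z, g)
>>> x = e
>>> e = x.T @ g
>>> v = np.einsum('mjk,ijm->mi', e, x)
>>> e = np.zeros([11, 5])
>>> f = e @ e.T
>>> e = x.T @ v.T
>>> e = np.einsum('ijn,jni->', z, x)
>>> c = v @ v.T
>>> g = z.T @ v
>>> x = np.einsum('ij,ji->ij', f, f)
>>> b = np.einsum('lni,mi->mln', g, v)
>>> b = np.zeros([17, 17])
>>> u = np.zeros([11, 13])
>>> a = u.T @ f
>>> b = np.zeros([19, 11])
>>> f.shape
(11, 11)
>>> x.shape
(11, 11)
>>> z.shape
(17, 13, 13)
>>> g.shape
(13, 13, 13)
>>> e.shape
()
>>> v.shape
(17, 13)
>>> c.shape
(17, 17)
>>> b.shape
(19, 11)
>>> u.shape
(11, 13)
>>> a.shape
(13, 11)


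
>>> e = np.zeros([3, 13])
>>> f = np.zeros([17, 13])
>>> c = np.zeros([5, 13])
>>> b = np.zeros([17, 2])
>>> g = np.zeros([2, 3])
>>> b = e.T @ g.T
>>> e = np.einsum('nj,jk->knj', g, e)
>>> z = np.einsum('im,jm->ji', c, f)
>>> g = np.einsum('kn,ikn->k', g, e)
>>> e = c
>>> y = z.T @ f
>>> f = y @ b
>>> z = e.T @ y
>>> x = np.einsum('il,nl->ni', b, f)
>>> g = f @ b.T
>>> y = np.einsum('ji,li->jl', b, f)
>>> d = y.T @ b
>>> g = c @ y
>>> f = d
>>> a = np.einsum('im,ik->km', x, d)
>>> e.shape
(5, 13)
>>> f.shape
(5, 2)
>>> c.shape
(5, 13)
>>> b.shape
(13, 2)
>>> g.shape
(5, 5)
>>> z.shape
(13, 13)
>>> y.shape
(13, 5)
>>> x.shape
(5, 13)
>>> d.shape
(5, 2)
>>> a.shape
(2, 13)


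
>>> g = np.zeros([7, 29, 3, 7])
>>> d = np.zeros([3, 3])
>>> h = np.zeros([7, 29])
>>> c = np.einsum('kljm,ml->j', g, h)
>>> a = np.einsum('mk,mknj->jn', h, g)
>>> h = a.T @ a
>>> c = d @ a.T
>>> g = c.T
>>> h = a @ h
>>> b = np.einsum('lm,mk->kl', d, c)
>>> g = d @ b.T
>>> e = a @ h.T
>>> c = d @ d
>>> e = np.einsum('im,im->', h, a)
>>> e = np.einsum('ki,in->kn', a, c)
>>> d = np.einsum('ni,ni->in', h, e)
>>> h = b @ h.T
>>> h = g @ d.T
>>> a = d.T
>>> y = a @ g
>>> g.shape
(3, 7)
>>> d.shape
(3, 7)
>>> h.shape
(3, 3)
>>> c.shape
(3, 3)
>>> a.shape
(7, 3)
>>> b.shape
(7, 3)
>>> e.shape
(7, 3)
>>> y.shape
(7, 7)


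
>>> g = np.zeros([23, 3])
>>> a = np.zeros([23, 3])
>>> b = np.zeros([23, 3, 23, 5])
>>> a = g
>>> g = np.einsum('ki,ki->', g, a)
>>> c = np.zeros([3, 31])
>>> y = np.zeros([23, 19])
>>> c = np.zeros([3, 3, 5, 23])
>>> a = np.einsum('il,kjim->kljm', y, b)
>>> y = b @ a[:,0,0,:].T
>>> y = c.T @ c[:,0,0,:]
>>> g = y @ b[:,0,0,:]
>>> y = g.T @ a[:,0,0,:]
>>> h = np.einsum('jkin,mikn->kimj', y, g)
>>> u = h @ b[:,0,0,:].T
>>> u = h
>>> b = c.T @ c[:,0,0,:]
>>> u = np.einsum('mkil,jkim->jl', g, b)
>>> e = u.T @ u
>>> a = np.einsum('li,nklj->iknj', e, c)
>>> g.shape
(23, 5, 3, 5)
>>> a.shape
(5, 3, 3, 23)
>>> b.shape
(23, 5, 3, 23)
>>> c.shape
(3, 3, 5, 23)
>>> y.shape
(5, 3, 5, 5)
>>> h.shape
(3, 5, 23, 5)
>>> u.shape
(23, 5)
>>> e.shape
(5, 5)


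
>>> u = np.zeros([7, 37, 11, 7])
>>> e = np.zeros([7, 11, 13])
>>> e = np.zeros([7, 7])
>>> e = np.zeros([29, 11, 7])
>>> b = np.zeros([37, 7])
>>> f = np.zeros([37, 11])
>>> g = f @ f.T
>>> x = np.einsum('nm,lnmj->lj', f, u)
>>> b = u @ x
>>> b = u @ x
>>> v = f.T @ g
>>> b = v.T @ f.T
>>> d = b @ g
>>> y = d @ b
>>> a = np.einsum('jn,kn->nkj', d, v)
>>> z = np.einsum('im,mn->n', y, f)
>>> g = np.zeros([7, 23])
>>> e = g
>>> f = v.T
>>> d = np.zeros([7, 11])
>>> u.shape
(7, 37, 11, 7)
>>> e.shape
(7, 23)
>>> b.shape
(37, 37)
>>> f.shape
(37, 11)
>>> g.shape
(7, 23)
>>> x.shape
(7, 7)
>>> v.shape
(11, 37)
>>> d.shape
(7, 11)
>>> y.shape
(37, 37)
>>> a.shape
(37, 11, 37)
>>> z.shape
(11,)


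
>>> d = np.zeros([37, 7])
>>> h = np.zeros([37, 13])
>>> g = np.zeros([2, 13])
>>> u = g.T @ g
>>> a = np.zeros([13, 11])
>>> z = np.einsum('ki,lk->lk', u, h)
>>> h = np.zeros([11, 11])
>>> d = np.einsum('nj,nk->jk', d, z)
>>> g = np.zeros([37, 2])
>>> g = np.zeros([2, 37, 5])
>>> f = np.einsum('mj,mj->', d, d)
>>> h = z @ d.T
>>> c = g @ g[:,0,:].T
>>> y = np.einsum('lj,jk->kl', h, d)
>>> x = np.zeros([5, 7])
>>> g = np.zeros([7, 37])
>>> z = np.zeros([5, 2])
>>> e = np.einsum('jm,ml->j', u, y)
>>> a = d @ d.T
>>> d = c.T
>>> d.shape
(2, 37, 2)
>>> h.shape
(37, 7)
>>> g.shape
(7, 37)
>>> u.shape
(13, 13)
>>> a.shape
(7, 7)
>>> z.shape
(5, 2)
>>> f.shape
()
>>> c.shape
(2, 37, 2)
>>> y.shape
(13, 37)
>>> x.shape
(5, 7)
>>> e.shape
(13,)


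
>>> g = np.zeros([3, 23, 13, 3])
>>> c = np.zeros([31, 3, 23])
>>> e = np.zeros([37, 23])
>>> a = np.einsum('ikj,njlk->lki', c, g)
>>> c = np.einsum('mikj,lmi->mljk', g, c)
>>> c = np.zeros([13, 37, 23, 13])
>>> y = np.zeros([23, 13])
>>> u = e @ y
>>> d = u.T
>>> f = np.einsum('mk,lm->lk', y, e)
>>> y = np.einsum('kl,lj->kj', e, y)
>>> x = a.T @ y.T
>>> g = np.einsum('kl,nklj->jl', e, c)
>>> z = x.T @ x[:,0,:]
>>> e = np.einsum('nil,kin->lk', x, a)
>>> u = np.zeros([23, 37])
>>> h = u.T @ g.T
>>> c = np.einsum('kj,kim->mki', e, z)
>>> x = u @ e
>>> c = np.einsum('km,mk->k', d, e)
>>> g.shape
(13, 23)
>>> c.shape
(13,)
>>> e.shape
(37, 13)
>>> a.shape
(13, 3, 31)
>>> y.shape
(37, 13)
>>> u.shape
(23, 37)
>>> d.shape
(13, 37)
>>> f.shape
(37, 13)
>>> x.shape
(23, 13)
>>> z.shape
(37, 3, 37)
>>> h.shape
(37, 13)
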